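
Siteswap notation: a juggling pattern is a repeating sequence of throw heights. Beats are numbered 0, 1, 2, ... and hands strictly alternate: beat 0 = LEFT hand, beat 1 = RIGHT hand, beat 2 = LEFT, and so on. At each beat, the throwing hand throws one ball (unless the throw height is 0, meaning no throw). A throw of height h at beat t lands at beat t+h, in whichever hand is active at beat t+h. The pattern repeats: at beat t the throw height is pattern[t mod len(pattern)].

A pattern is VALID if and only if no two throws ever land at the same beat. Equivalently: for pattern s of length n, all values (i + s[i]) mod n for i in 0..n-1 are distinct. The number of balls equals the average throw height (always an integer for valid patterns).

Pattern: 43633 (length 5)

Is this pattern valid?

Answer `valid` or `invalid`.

Answer: invalid

Derivation:
i=0: (i + s[i]) mod n = (0 + 4) mod 5 = 4
i=1: (i + s[i]) mod n = (1 + 3) mod 5 = 4
i=2: (i + s[i]) mod n = (2 + 6) mod 5 = 3
i=3: (i + s[i]) mod n = (3 + 3) mod 5 = 1
i=4: (i + s[i]) mod n = (4 + 3) mod 5 = 2
Residues: [4, 4, 3, 1, 2], distinct: False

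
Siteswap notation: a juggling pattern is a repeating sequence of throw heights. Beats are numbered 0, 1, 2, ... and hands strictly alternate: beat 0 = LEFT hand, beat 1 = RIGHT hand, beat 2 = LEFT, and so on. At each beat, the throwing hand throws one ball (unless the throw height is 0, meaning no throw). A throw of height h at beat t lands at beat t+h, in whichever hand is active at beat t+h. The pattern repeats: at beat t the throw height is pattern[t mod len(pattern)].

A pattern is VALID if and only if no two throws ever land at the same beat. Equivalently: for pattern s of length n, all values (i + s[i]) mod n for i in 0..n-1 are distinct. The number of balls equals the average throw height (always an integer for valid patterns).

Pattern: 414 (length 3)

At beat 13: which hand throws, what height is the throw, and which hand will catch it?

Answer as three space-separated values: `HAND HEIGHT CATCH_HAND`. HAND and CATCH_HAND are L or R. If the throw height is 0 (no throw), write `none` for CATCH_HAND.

Answer: R 1 L

Derivation:
Beat 13: 13 mod 2 = 1, so hand = R
Throw height = pattern[13 mod 3] = pattern[1] = 1
Lands at beat 13+1=14, 14 mod 2 = 0, so catch hand = L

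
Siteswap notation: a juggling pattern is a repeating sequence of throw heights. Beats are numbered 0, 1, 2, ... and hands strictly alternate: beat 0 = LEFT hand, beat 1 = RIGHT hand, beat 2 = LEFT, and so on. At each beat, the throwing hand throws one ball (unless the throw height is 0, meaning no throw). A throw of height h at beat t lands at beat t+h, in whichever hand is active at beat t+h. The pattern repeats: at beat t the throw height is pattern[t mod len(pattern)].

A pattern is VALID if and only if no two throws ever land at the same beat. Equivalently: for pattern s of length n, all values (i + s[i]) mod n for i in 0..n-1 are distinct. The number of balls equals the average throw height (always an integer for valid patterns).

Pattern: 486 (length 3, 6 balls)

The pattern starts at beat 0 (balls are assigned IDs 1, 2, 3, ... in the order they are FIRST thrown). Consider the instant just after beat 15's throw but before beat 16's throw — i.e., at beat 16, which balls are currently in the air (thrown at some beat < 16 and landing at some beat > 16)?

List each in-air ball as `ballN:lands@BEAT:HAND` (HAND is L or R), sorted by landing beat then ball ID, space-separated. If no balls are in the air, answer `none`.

Answer: ball5:lands@17:R ball6:lands@18:L ball4:lands@19:R ball3:lands@20:L ball2:lands@21:R

Derivation:
Beat 0 (L): throw ball1 h=4 -> lands@4:L; in-air after throw: [b1@4:L]
Beat 1 (R): throw ball2 h=8 -> lands@9:R; in-air after throw: [b1@4:L b2@9:R]
Beat 2 (L): throw ball3 h=6 -> lands@8:L; in-air after throw: [b1@4:L b3@8:L b2@9:R]
Beat 3 (R): throw ball4 h=4 -> lands@7:R; in-air after throw: [b1@4:L b4@7:R b3@8:L b2@9:R]
Beat 4 (L): throw ball1 h=8 -> lands@12:L; in-air after throw: [b4@7:R b3@8:L b2@9:R b1@12:L]
Beat 5 (R): throw ball5 h=6 -> lands@11:R; in-air after throw: [b4@7:R b3@8:L b2@9:R b5@11:R b1@12:L]
Beat 6 (L): throw ball6 h=4 -> lands@10:L; in-air after throw: [b4@7:R b3@8:L b2@9:R b6@10:L b5@11:R b1@12:L]
Beat 7 (R): throw ball4 h=8 -> lands@15:R; in-air after throw: [b3@8:L b2@9:R b6@10:L b5@11:R b1@12:L b4@15:R]
Beat 8 (L): throw ball3 h=6 -> lands@14:L; in-air after throw: [b2@9:R b6@10:L b5@11:R b1@12:L b3@14:L b4@15:R]
Beat 9 (R): throw ball2 h=4 -> lands@13:R; in-air after throw: [b6@10:L b5@11:R b1@12:L b2@13:R b3@14:L b4@15:R]
Beat 10 (L): throw ball6 h=8 -> lands@18:L; in-air after throw: [b5@11:R b1@12:L b2@13:R b3@14:L b4@15:R b6@18:L]
Beat 11 (R): throw ball5 h=6 -> lands@17:R; in-air after throw: [b1@12:L b2@13:R b3@14:L b4@15:R b5@17:R b6@18:L]
Beat 12 (L): throw ball1 h=4 -> lands@16:L; in-air after throw: [b2@13:R b3@14:L b4@15:R b1@16:L b5@17:R b6@18:L]
Beat 13 (R): throw ball2 h=8 -> lands@21:R; in-air after throw: [b3@14:L b4@15:R b1@16:L b5@17:R b6@18:L b2@21:R]
Beat 14 (L): throw ball3 h=6 -> lands@20:L; in-air after throw: [b4@15:R b1@16:L b5@17:R b6@18:L b3@20:L b2@21:R]
Beat 15 (R): throw ball4 h=4 -> lands@19:R; in-air after throw: [b1@16:L b5@17:R b6@18:L b4@19:R b3@20:L b2@21:R]
Beat 16 (L): throw ball1 h=8 -> lands@24:L; in-air after throw: [b5@17:R b6@18:L b4@19:R b3@20:L b2@21:R b1@24:L]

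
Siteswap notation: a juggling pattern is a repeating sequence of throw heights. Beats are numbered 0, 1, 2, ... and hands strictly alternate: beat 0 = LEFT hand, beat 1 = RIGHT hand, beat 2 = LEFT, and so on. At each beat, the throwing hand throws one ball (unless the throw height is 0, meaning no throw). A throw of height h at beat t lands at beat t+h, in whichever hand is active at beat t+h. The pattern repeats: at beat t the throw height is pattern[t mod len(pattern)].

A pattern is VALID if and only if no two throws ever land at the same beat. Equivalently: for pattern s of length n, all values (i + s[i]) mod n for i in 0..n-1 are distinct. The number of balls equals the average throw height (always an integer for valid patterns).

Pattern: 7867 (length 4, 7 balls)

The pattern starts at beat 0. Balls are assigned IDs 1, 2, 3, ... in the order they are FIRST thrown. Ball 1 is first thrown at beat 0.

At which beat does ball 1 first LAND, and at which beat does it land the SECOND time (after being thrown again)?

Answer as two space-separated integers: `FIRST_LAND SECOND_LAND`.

Beat 0 (L): throw ball1 h=7 -> lands@7:R; in-air after throw: [b1@7:R]
Beat 1 (R): throw ball2 h=8 -> lands@9:R; in-air after throw: [b1@7:R b2@9:R]
Beat 2 (L): throw ball3 h=6 -> lands@8:L; in-air after throw: [b1@7:R b3@8:L b2@9:R]
Beat 3 (R): throw ball4 h=7 -> lands@10:L; in-air after throw: [b1@7:R b3@8:L b2@9:R b4@10:L]
Beat 4 (L): throw ball5 h=7 -> lands@11:R; in-air after throw: [b1@7:R b3@8:L b2@9:R b4@10:L b5@11:R]
Beat 5 (R): throw ball6 h=8 -> lands@13:R; in-air after throw: [b1@7:R b3@8:L b2@9:R b4@10:L b5@11:R b6@13:R]
Beat 6 (L): throw ball7 h=6 -> lands@12:L; in-air after throw: [b1@7:R b3@8:L b2@9:R b4@10:L b5@11:R b7@12:L b6@13:R]
Beat 7 (R): throw ball1 h=7 -> lands@14:L; in-air after throw: [b3@8:L b2@9:R b4@10:L b5@11:R b7@12:L b6@13:R b1@14:L]
Beat 8 (L): throw ball3 h=7 -> lands@15:R; in-air after throw: [b2@9:R b4@10:L b5@11:R b7@12:L b6@13:R b1@14:L b3@15:R]
Beat 9 (R): throw ball2 h=8 -> lands@17:R; in-air after throw: [b4@10:L b5@11:R b7@12:L b6@13:R b1@14:L b3@15:R b2@17:R]
Beat 10 (L): throw ball4 h=6 -> lands@16:L; in-air after throw: [b5@11:R b7@12:L b6@13:R b1@14:L b3@15:R b4@16:L b2@17:R]
Beat 11 (R): throw ball5 h=7 -> lands@18:L; in-air after throw: [b7@12:L b6@13:R b1@14:L b3@15:R b4@16:L b2@17:R b5@18:L]
Beat 12 (L): throw ball7 h=7 -> lands@19:R; in-air after throw: [b6@13:R b1@14:L b3@15:R b4@16:L b2@17:R b5@18:L b7@19:R]
Beat 13 (R): throw ball6 h=8 -> lands@21:R; in-air after throw: [b1@14:L b3@15:R b4@16:L b2@17:R b5@18:L b7@19:R b6@21:R]
Beat 14 (L): throw ball1 h=6 -> lands@20:L; in-air after throw: [b3@15:R b4@16:L b2@17:R b5@18:L b7@19:R b1@20:L b6@21:R]
Ball 1: thrown@0 h=7 -> first land @7; rethrown@7 h=7 -> second land @14

Answer: 7 14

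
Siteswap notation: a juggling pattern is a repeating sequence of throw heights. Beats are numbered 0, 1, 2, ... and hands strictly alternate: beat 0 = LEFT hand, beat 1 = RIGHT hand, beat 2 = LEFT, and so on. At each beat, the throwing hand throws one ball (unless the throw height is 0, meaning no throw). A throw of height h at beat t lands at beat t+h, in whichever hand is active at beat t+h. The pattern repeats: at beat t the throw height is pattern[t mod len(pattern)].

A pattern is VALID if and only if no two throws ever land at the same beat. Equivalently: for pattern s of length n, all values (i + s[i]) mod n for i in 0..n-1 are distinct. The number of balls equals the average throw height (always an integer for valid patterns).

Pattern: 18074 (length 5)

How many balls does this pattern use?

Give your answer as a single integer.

Pattern = [1, 8, 0, 7, 4], length n = 5
  position 0: throw height = 1, running sum = 1
  position 1: throw height = 8, running sum = 9
  position 2: throw height = 0, running sum = 9
  position 3: throw height = 7, running sum = 16
  position 4: throw height = 4, running sum = 20
Total sum = 20; balls = sum / n = 20 / 5 = 4

Answer: 4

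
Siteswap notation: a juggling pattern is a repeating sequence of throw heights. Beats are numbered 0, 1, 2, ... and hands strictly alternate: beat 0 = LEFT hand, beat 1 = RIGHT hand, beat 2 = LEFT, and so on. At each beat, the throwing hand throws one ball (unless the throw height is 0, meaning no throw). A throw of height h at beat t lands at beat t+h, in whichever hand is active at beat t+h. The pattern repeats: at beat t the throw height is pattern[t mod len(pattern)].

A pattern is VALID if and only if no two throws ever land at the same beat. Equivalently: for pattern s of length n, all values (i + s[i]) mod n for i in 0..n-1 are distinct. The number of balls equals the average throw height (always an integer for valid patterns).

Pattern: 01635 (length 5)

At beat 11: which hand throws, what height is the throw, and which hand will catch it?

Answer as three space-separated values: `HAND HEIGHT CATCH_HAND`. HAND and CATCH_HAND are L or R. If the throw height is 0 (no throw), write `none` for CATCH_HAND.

Beat 11: 11 mod 2 = 1, so hand = R
Throw height = pattern[11 mod 5] = pattern[1] = 1
Lands at beat 11+1=12, 12 mod 2 = 0, so catch hand = L

Answer: R 1 L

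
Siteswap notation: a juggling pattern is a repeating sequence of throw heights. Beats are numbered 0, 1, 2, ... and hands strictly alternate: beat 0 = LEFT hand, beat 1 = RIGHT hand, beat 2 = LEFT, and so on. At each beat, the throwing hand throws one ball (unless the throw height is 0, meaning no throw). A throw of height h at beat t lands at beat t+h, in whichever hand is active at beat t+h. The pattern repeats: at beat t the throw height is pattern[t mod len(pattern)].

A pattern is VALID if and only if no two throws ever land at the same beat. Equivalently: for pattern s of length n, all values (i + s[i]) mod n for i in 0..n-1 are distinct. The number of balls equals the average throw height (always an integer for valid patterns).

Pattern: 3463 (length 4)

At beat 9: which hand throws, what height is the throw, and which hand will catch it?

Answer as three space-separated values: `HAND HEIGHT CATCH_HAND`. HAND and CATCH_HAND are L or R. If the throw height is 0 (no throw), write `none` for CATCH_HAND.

Answer: R 4 R

Derivation:
Beat 9: 9 mod 2 = 1, so hand = R
Throw height = pattern[9 mod 4] = pattern[1] = 4
Lands at beat 9+4=13, 13 mod 2 = 1, so catch hand = R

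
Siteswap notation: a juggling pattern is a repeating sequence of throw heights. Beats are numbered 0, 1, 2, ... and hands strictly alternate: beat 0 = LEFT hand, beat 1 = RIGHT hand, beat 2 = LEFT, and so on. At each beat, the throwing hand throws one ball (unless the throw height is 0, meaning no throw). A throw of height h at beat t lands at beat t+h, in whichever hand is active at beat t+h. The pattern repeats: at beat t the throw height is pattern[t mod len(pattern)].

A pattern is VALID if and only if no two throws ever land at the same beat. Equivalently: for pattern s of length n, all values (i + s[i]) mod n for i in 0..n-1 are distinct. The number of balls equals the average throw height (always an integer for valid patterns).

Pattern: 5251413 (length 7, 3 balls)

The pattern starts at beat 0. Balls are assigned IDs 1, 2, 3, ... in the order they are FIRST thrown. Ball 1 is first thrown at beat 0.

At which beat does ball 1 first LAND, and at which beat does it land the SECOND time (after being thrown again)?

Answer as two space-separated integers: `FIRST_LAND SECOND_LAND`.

Answer: 5 6

Derivation:
Beat 0 (L): throw ball1 h=5 -> lands@5:R; in-air after throw: [b1@5:R]
Beat 1 (R): throw ball2 h=2 -> lands@3:R; in-air after throw: [b2@3:R b1@5:R]
Beat 2 (L): throw ball3 h=5 -> lands@7:R; in-air after throw: [b2@3:R b1@5:R b3@7:R]
Beat 3 (R): throw ball2 h=1 -> lands@4:L; in-air after throw: [b2@4:L b1@5:R b3@7:R]
Beat 4 (L): throw ball2 h=4 -> lands@8:L; in-air after throw: [b1@5:R b3@7:R b2@8:L]
Beat 5 (R): throw ball1 h=1 -> lands@6:L; in-air after throw: [b1@6:L b3@7:R b2@8:L]
Beat 6 (L): throw ball1 h=3 -> lands@9:R; in-air after throw: [b3@7:R b2@8:L b1@9:R]
Ball 1: thrown@0 h=5 -> first land @5; rethrown@5 h=1 -> second land @6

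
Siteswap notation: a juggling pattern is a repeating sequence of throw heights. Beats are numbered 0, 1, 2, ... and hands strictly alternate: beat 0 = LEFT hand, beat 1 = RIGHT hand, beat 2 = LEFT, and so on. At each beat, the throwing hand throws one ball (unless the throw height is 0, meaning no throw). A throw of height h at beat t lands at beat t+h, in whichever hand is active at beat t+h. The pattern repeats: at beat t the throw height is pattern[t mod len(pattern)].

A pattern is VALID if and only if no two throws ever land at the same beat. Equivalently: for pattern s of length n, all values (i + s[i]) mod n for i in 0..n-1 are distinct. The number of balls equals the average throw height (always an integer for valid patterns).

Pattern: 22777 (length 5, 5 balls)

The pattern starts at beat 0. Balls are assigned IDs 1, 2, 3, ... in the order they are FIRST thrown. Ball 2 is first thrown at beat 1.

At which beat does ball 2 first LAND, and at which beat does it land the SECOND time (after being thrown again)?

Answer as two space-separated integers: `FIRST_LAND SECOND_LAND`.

Beat 0 (L): throw ball1 h=2 -> lands@2:L; in-air after throw: [b1@2:L]
Beat 1 (R): throw ball2 h=2 -> lands@3:R; in-air after throw: [b1@2:L b2@3:R]
Beat 2 (L): throw ball1 h=7 -> lands@9:R; in-air after throw: [b2@3:R b1@9:R]
Beat 3 (R): throw ball2 h=7 -> lands@10:L; in-air after throw: [b1@9:R b2@10:L]
Beat 4 (L): throw ball3 h=7 -> lands@11:R; in-air after throw: [b1@9:R b2@10:L b3@11:R]
Beat 5 (R): throw ball4 h=2 -> lands@7:R; in-air after throw: [b4@7:R b1@9:R b2@10:L b3@11:R]
Beat 6 (L): throw ball5 h=2 -> lands@8:L; in-air after throw: [b4@7:R b5@8:L b1@9:R b2@10:L b3@11:R]
Beat 7 (R): throw ball4 h=7 -> lands@14:L; in-air after throw: [b5@8:L b1@9:R b2@10:L b3@11:R b4@14:L]
Beat 8 (L): throw ball5 h=7 -> lands@15:R; in-air after throw: [b1@9:R b2@10:L b3@11:R b4@14:L b5@15:R]
Beat 9 (R): throw ball1 h=7 -> lands@16:L; in-air after throw: [b2@10:L b3@11:R b4@14:L b5@15:R b1@16:L]
Beat 10 (L): throw ball2 h=2 -> lands@12:L; in-air after throw: [b3@11:R b2@12:L b4@14:L b5@15:R b1@16:L]
Ball 2: thrown@1 h=2 -> first land @3; rethrown@3 h=7 -> second land @10

Answer: 3 10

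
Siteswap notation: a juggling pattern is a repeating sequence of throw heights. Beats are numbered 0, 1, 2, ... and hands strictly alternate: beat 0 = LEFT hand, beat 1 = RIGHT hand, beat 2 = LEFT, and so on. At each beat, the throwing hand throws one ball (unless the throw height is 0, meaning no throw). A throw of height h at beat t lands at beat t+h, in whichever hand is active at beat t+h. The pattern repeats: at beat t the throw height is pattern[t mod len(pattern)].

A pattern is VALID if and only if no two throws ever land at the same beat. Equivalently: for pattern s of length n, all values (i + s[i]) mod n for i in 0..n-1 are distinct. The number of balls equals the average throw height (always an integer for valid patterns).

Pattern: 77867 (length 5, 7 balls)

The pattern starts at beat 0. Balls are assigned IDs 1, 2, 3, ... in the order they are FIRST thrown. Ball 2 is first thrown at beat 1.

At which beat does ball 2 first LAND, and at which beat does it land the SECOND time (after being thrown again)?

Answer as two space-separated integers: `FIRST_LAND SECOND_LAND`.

Beat 0 (L): throw ball1 h=7 -> lands@7:R; in-air after throw: [b1@7:R]
Beat 1 (R): throw ball2 h=7 -> lands@8:L; in-air after throw: [b1@7:R b2@8:L]
Beat 2 (L): throw ball3 h=8 -> lands@10:L; in-air after throw: [b1@7:R b2@8:L b3@10:L]
Beat 3 (R): throw ball4 h=6 -> lands@9:R; in-air after throw: [b1@7:R b2@8:L b4@9:R b3@10:L]
Beat 4 (L): throw ball5 h=7 -> lands@11:R; in-air after throw: [b1@7:R b2@8:L b4@9:R b3@10:L b5@11:R]
Beat 5 (R): throw ball6 h=7 -> lands@12:L; in-air after throw: [b1@7:R b2@8:L b4@9:R b3@10:L b5@11:R b6@12:L]
Beat 6 (L): throw ball7 h=7 -> lands@13:R; in-air after throw: [b1@7:R b2@8:L b4@9:R b3@10:L b5@11:R b6@12:L b7@13:R]
Beat 7 (R): throw ball1 h=8 -> lands@15:R; in-air after throw: [b2@8:L b4@9:R b3@10:L b5@11:R b6@12:L b7@13:R b1@15:R]
Beat 8 (L): throw ball2 h=6 -> lands@14:L; in-air after throw: [b4@9:R b3@10:L b5@11:R b6@12:L b7@13:R b2@14:L b1@15:R]
Beat 9 (R): throw ball4 h=7 -> lands@16:L; in-air after throw: [b3@10:L b5@11:R b6@12:L b7@13:R b2@14:L b1@15:R b4@16:L]
Beat 10 (L): throw ball3 h=7 -> lands@17:R; in-air after throw: [b5@11:R b6@12:L b7@13:R b2@14:L b1@15:R b4@16:L b3@17:R]
Beat 11 (R): throw ball5 h=7 -> lands@18:L; in-air after throw: [b6@12:L b7@13:R b2@14:L b1@15:R b4@16:L b3@17:R b5@18:L]
Beat 12 (L): throw ball6 h=8 -> lands@20:L; in-air after throw: [b7@13:R b2@14:L b1@15:R b4@16:L b3@17:R b5@18:L b6@20:L]
Beat 13 (R): throw ball7 h=6 -> lands@19:R; in-air after throw: [b2@14:L b1@15:R b4@16:L b3@17:R b5@18:L b7@19:R b6@20:L]
Beat 14 (L): throw ball2 h=7 -> lands@21:R; in-air after throw: [b1@15:R b4@16:L b3@17:R b5@18:L b7@19:R b6@20:L b2@21:R]
Ball 2: thrown@1 h=7 -> first land @8; rethrown@8 h=6 -> second land @14

Answer: 8 14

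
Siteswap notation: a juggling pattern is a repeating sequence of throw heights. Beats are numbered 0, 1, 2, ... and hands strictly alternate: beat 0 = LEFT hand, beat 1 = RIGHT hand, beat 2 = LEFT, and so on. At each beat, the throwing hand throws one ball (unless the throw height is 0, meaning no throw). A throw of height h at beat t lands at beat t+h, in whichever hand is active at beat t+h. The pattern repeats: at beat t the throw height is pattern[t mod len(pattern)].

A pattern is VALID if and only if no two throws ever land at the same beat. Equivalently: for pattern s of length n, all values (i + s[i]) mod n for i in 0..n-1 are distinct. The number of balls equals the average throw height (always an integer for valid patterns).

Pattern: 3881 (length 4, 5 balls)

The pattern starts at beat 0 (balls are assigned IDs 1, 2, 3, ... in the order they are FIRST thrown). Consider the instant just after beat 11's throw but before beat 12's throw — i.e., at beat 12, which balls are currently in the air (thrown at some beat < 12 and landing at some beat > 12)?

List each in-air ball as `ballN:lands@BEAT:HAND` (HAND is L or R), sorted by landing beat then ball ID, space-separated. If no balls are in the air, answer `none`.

Answer: ball4:lands@13:R ball5:lands@14:L ball2:lands@17:R ball3:lands@18:L

Derivation:
Beat 0 (L): throw ball1 h=3 -> lands@3:R; in-air after throw: [b1@3:R]
Beat 1 (R): throw ball2 h=8 -> lands@9:R; in-air after throw: [b1@3:R b2@9:R]
Beat 2 (L): throw ball3 h=8 -> lands@10:L; in-air after throw: [b1@3:R b2@9:R b3@10:L]
Beat 3 (R): throw ball1 h=1 -> lands@4:L; in-air after throw: [b1@4:L b2@9:R b3@10:L]
Beat 4 (L): throw ball1 h=3 -> lands@7:R; in-air after throw: [b1@7:R b2@9:R b3@10:L]
Beat 5 (R): throw ball4 h=8 -> lands@13:R; in-air after throw: [b1@7:R b2@9:R b3@10:L b4@13:R]
Beat 6 (L): throw ball5 h=8 -> lands@14:L; in-air after throw: [b1@7:R b2@9:R b3@10:L b4@13:R b5@14:L]
Beat 7 (R): throw ball1 h=1 -> lands@8:L; in-air after throw: [b1@8:L b2@9:R b3@10:L b4@13:R b5@14:L]
Beat 8 (L): throw ball1 h=3 -> lands@11:R; in-air after throw: [b2@9:R b3@10:L b1@11:R b4@13:R b5@14:L]
Beat 9 (R): throw ball2 h=8 -> lands@17:R; in-air after throw: [b3@10:L b1@11:R b4@13:R b5@14:L b2@17:R]
Beat 10 (L): throw ball3 h=8 -> lands@18:L; in-air after throw: [b1@11:R b4@13:R b5@14:L b2@17:R b3@18:L]
Beat 11 (R): throw ball1 h=1 -> lands@12:L; in-air after throw: [b1@12:L b4@13:R b5@14:L b2@17:R b3@18:L]
Beat 12 (L): throw ball1 h=3 -> lands@15:R; in-air after throw: [b4@13:R b5@14:L b1@15:R b2@17:R b3@18:L]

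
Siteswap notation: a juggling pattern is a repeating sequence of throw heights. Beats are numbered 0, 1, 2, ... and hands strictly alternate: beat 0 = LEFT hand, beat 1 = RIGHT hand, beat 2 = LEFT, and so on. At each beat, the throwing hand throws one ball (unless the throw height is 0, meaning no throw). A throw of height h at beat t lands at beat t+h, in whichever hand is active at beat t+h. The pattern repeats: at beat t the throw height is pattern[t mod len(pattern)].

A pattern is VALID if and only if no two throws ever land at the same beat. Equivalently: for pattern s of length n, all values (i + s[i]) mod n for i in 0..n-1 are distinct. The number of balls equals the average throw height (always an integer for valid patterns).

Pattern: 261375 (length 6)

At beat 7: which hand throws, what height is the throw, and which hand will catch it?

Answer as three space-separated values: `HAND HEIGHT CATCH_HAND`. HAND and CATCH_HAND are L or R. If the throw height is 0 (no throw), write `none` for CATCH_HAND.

Answer: R 6 R

Derivation:
Beat 7: 7 mod 2 = 1, so hand = R
Throw height = pattern[7 mod 6] = pattern[1] = 6
Lands at beat 7+6=13, 13 mod 2 = 1, so catch hand = R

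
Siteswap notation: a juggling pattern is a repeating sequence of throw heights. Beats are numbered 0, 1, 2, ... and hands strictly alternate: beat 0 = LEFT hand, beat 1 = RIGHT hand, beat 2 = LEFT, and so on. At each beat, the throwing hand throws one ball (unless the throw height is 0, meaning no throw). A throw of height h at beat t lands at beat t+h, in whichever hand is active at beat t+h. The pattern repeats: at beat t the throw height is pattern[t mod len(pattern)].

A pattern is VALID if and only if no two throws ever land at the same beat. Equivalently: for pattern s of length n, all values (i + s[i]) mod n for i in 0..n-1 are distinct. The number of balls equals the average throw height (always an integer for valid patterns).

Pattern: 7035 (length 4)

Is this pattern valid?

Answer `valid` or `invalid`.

i=0: (i + s[i]) mod n = (0 + 7) mod 4 = 3
i=1: (i + s[i]) mod n = (1 + 0) mod 4 = 1
i=2: (i + s[i]) mod n = (2 + 3) mod 4 = 1
i=3: (i + s[i]) mod n = (3 + 5) mod 4 = 0
Residues: [3, 1, 1, 0], distinct: False

Answer: invalid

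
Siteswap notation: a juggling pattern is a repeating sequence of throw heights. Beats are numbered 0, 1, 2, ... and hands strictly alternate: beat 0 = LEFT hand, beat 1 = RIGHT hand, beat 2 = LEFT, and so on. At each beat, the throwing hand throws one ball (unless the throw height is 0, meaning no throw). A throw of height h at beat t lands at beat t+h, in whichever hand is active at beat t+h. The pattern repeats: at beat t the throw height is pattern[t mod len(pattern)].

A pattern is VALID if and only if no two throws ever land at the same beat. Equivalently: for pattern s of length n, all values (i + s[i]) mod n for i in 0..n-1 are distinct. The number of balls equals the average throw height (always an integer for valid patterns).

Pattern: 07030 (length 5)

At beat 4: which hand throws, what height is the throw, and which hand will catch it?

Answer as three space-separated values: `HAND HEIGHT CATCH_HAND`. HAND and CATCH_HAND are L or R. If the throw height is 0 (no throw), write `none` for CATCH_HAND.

Beat 4: 4 mod 2 = 0, so hand = L
Throw height = pattern[4 mod 5] = pattern[4] = 0

Answer: L 0 none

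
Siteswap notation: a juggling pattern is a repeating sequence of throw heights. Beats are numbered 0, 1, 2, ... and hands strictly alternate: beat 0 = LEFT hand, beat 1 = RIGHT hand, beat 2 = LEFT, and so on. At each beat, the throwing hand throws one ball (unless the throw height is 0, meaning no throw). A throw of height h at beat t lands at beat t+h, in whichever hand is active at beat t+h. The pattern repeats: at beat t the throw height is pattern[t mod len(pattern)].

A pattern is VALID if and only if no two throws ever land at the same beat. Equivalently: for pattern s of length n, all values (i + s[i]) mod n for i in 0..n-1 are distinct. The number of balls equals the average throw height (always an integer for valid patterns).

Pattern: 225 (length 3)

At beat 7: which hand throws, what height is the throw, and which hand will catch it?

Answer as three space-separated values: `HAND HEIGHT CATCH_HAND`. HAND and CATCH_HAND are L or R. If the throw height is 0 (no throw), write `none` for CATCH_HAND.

Answer: R 2 R

Derivation:
Beat 7: 7 mod 2 = 1, so hand = R
Throw height = pattern[7 mod 3] = pattern[1] = 2
Lands at beat 7+2=9, 9 mod 2 = 1, so catch hand = R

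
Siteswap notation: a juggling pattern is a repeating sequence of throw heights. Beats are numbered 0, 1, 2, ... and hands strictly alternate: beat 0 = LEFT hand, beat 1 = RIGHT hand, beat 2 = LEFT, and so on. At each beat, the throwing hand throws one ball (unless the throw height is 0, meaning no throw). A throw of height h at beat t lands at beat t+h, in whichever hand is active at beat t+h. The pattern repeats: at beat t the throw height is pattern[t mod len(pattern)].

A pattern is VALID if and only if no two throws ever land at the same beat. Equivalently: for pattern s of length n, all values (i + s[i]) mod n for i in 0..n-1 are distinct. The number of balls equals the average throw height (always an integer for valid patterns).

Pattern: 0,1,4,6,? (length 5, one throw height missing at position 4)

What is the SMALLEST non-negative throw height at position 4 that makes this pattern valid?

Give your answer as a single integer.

Answer: 4

Derivation:
i=0: (0 + 0) mod 5 = 0
i=1: (1 + 1) mod 5 = 2
i=2: (2 + 4) mod 5 = 1
i=3: (3 + 6) mod 5 = 4
i=4: s[i]=? (unknown)
Known residues: [0, 1, 2, 4]; need a permutation of 0..4, so missing residue r = 3
Need (4 + s) mod 5 = 3; smallest s = (3 - 4) mod 5 = 4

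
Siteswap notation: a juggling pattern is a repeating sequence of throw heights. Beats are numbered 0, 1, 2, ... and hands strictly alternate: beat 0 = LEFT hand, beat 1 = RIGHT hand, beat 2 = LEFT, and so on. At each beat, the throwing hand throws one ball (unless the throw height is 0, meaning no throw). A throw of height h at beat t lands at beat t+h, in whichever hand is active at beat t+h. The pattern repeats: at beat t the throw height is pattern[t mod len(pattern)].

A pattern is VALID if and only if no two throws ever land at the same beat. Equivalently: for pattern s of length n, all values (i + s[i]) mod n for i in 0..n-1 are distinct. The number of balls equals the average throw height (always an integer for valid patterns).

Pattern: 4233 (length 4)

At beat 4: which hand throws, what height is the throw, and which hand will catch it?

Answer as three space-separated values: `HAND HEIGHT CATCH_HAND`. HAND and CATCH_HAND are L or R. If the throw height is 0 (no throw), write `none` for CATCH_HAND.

Beat 4: 4 mod 2 = 0, so hand = L
Throw height = pattern[4 mod 4] = pattern[0] = 4
Lands at beat 4+4=8, 8 mod 2 = 0, so catch hand = L

Answer: L 4 L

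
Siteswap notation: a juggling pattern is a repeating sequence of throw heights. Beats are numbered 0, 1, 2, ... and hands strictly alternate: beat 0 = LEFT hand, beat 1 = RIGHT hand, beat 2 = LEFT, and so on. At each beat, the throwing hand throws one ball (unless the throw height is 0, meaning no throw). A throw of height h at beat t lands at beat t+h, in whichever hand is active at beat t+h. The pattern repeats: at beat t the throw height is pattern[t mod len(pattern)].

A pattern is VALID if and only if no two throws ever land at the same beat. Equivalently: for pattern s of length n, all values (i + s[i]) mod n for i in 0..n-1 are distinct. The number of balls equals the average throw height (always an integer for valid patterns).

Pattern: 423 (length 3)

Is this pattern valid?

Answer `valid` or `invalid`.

Answer: valid

Derivation:
i=0: (i + s[i]) mod n = (0 + 4) mod 3 = 1
i=1: (i + s[i]) mod n = (1 + 2) mod 3 = 0
i=2: (i + s[i]) mod n = (2 + 3) mod 3 = 2
Residues: [1, 0, 2], distinct: True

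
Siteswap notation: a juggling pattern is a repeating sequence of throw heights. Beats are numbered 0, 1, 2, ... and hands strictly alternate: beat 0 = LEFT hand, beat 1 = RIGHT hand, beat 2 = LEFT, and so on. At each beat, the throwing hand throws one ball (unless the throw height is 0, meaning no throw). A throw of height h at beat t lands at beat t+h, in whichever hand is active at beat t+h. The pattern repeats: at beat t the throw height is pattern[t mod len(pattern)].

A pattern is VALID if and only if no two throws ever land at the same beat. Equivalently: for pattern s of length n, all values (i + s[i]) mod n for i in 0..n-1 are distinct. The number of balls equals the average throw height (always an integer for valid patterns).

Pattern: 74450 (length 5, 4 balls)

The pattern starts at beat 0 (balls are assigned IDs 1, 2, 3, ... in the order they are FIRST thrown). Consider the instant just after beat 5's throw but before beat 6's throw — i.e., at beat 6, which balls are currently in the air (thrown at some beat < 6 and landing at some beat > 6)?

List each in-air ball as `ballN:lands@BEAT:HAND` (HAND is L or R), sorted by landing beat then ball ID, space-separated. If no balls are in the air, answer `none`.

Answer: ball1:lands@7:R ball4:lands@8:L ball2:lands@12:L

Derivation:
Beat 0 (L): throw ball1 h=7 -> lands@7:R; in-air after throw: [b1@7:R]
Beat 1 (R): throw ball2 h=4 -> lands@5:R; in-air after throw: [b2@5:R b1@7:R]
Beat 2 (L): throw ball3 h=4 -> lands@6:L; in-air after throw: [b2@5:R b3@6:L b1@7:R]
Beat 3 (R): throw ball4 h=5 -> lands@8:L; in-air after throw: [b2@5:R b3@6:L b1@7:R b4@8:L]
Beat 5 (R): throw ball2 h=7 -> lands@12:L; in-air after throw: [b3@6:L b1@7:R b4@8:L b2@12:L]
Beat 6 (L): throw ball3 h=4 -> lands@10:L; in-air after throw: [b1@7:R b4@8:L b3@10:L b2@12:L]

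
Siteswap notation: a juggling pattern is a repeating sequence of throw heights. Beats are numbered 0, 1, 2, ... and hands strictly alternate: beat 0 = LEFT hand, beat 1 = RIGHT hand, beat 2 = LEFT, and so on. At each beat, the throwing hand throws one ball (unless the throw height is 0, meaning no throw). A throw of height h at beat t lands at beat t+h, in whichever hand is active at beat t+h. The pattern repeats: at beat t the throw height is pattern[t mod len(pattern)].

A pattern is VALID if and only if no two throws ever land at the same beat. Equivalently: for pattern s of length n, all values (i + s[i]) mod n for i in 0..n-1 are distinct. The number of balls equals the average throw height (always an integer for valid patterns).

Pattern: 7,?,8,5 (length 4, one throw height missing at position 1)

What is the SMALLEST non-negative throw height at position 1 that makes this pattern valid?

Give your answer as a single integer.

i=0: (0 + 7) mod 4 = 3
i=1: s[i]=? (unknown)
i=2: (2 + 8) mod 4 = 2
i=3: (3 + 5) mod 4 = 0
Known residues: [0, 2, 3]; need a permutation of 0..3, so missing residue r = 1
Need (1 + s) mod 4 = 1; smallest s = (1 - 1) mod 4 = 0

Answer: 0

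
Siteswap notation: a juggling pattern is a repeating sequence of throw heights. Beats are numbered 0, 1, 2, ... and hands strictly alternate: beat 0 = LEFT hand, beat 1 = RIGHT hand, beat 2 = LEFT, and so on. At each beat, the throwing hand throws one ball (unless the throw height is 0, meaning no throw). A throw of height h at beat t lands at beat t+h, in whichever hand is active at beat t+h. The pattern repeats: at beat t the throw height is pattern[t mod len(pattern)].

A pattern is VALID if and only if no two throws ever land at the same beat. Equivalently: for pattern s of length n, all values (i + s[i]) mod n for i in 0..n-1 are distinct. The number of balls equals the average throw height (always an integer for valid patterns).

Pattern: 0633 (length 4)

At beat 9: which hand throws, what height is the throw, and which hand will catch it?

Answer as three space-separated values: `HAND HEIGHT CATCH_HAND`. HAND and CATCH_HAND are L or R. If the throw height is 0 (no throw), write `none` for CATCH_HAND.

Answer: R 6 R

Derivation:
Beat 9: 9 mod 2 = 1, so hand = R
Throw height = pattern[9 mod 4] = pattern[1] = 6
Lands at beat 9+6=15, 15 mod 2 = 1, so catch hand = R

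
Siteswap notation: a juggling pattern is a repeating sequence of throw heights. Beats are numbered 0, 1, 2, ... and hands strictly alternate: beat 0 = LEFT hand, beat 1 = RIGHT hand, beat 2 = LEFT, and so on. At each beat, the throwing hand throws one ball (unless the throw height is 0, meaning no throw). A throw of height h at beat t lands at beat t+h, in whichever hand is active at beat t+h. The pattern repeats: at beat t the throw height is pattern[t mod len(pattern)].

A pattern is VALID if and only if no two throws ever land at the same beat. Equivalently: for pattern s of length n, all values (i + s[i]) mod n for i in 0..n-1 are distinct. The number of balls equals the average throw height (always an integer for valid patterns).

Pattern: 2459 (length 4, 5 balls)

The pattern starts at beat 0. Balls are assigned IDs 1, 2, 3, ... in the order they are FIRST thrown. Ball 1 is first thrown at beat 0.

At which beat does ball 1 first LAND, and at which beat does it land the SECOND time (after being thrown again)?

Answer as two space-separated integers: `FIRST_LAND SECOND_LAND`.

Answer: 2 7

Derivation:
Beat 0 (L): throw ball1 h=2 -> lands@2:L; in-air after throw: [b1@2:L]
Beat 1 (R): throw ball2 h=4 -> lands@5:R; in-air after throw: [b1@2:L b2@5:R]
Beat 2 (L): throw ball1 h=5 -> lands@7:R; in-air after throw: [b2@5:R b1@7:R]
Beat 3 (R): throw ball3 h=9 -> lands@12:L; in-air after throw: [b2@5:R b1@7:R b3@12:L]
Beat 4 (L): throw ball4 h=2 -> lands@6:L; in-air after throw: [b2@5:R b4@6:L b1@7:R b3@12:L]
Beat 5 (R): throw ball2 h=4 -> lands@9:R; in-air after throw: [b4@6:L b1@7:R b2@9:R b3@12:L]
Beat 6 (L): throw ball4 h=5 -> lands@11:R; in-air after throw: [b1@7:R b2@9:R b4@11:R b3@12:L]
Beat 7 (R): throw ball1 h=9 -> lands@16:L; in-air after throw: [b2@9:R b4@11:R b3@12:L b1@16:L]
Ball 1: thrown@0 h=2 -> first land @2; rethrown@2 h=5 -> second land @7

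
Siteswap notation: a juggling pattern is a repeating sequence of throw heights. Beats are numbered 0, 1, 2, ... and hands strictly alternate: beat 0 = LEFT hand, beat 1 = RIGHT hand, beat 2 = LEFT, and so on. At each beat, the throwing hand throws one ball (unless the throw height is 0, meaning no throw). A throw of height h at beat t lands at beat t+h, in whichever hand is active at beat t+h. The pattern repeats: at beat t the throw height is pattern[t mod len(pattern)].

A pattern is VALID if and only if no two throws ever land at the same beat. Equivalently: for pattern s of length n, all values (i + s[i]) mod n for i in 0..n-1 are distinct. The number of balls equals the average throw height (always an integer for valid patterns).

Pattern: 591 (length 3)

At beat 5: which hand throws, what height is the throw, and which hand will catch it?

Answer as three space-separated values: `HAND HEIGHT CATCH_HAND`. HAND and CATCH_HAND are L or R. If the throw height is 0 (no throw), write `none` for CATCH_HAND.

Beat 5: 5 mod 2 = 1, so hand = R
Throw height = pattern[5 mod 3] = pattern[2] = 1
Lands at beat 5+1=6, 6 mod 2 = 0, so catch hand = L

Answer: R 1 L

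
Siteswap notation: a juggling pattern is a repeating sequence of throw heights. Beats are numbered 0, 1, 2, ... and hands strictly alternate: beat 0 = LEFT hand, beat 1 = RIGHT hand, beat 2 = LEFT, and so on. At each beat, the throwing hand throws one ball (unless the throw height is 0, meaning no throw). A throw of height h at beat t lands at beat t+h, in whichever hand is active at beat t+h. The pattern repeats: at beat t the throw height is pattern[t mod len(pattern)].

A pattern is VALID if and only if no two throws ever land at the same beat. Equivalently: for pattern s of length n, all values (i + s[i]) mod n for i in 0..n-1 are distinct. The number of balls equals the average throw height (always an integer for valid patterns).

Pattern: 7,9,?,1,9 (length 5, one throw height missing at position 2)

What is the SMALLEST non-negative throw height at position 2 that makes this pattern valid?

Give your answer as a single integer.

i=0: (0 + 7) mod 5 = 2
i=1: (1 + 9) mod 5 = 0
i=2: s[i]=? (unknown)
i=3: (3 + 1) mod 5 = 4
i=4: (4 + 9) mod 5 = 3
Known residues: [0, 2, 3, 4]; need a permutation of 0..4, so missing residue r = 1
Need (2 + s) mod 5 = 1; smallest s = (1 - 2) mod 5 = 4

Answer: 4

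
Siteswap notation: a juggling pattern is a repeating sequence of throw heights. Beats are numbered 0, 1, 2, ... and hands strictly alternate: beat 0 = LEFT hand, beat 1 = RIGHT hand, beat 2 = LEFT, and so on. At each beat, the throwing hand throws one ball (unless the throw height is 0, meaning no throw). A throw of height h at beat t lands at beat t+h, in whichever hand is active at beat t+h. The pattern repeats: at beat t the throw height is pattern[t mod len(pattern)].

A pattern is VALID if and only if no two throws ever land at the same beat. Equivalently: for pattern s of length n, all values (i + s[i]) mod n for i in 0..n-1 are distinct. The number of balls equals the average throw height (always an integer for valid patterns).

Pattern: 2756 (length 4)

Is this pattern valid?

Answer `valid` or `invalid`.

i=0: (i + s[i]) mod n = (0 + 2) mod 4 = 2
i=1: (i + s[i]) mod n = (1 + 7) mod 4 = 0
i=2: (i + s[i]) mod n = (2 + 5) mod 4 = 3
i=3: (i + s[i]) mod n = (3 + 6) mod 4 = 1
Residues: [2, 0, 3, 1], distinct: True

Answer: valid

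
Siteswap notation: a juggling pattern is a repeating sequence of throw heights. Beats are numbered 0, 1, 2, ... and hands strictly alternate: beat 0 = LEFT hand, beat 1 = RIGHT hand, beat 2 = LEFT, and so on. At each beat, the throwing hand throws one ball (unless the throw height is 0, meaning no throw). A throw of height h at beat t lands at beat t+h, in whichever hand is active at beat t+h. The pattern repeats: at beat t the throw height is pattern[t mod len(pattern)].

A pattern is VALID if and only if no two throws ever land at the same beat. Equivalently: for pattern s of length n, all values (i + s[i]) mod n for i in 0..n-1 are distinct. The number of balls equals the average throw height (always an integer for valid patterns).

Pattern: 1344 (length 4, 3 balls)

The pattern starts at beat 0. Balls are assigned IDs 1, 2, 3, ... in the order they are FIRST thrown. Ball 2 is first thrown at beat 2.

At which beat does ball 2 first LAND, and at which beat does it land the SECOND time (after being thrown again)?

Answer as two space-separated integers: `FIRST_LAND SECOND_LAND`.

Answer: 6 10

Derivation:
Beat 0 (L): throw ball1 h=1 -> lands@1:R; in-air after throw: [b1@1:R]
Beat 1 (R): throw ball1 h=3 -> lands@4:L; in-air after throw: [b1@4:L]
Beat 2 (L): throw ball2 h=4 -> lands@6:L; in-air after throw: [b1@4:L b2@6:L]
Beat 3 (R): throw ball3 h=4 -> lands@7:R; in-air after throw: [b1@4:L b2@6:L b3@7:R]
Beat 4 (L): throw ball1 h=1 -> lands@5:R; in-air after throw: [b1@5:R b2@6:L b3@7:R]
Beat 5 (R): throw ball1 h=3 -> lands@8:L; in-air after throw: [b2@6:L b3@7:R b1@8:L]
Beat 6 (L): throw ball2 h=4 -> lands@10:L; in-air after throw: [b3@7:R b1@8:L b2@10:L]
Beat 7 (R): throw ball3 h=4 -> lands@11:R; in-air after throw: [b1@8:L b2@10:L b3@11:R]
Beat 8 (L): throw ball1 h=1 -> lands@9:R; in-air after throw: [b1@9:R b2@10:L b3@11:R]
Beat 9 (R): throw ball1 h=3 -> lands@12:L; in-air after throw: [b2@10:L b3@11:R b1@12:L]
Beat 10 (L): throw ball2 h=4 -> lands@14:L; in-air after throw: [b3@11:R b1@12:L b2@14:L]
Ball 2: thrown@2 h=4 -> first land @6; rethrown@6 h=4 -> second land @10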